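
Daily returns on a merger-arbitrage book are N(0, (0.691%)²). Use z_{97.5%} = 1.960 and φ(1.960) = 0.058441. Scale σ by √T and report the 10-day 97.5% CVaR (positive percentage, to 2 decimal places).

5.11%

σ_{10d} = 0.691% × √10 = 2.185%.
ES multiplier = φ(z)/(1−α) = 0.058441/0.025 = 2.338.
ES = 2.185% × 2.338 = 5.109%.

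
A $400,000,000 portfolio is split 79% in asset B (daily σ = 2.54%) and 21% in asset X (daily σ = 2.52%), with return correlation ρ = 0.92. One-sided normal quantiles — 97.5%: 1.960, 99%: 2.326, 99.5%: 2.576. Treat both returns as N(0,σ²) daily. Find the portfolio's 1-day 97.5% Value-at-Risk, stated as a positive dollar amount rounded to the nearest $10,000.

σ_p² = 0.79²·2.54² + 0.21²·2.52² + 2·0.92·0.79·0.21·2.54·2.52 = 6.2604 (%²).
σ_p = √6.2604 = 2.502%.
VaR = 1.960 × 2.502% = 4.904%; on $400,000,000 that is $19,616,000.

$19,620,000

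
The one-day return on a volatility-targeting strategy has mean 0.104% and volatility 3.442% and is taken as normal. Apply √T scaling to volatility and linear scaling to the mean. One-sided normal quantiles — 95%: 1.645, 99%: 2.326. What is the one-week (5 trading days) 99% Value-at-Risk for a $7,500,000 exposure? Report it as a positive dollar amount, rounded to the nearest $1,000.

σ_{5d} = 3.442% × √5 = 7.697%; μ_{5d} = 5 × 0.104% = 0.520%.
VaR = −(0.520%) + 2.326 × 7.697% = 17.383%.
On $7,500,000: 0.17383 × $7,500,000 = $1,303,725.

$1,304,000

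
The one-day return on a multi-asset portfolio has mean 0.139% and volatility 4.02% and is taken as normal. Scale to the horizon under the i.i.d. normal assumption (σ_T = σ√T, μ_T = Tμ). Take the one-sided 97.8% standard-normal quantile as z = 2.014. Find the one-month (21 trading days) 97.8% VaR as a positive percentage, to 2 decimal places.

σ_{21d} = 4.02% × √21 = 18.422%; μ_{21d} = 21 × 0.139% = 2.919%.
VaR = −(2.919%) + 2.014 × 18.422% = 34.183%.

34.18%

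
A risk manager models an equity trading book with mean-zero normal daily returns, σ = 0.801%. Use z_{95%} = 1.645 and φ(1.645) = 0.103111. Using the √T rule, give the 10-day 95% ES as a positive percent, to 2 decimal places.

5.22%

σ_{10d} = 0.801% × √10 = 2.533%.
ES multiplier = φ(z)/(1−α) = 0.103111/0.05 = 2.062.
ES = 2.533% × 2.062 = 5.223%.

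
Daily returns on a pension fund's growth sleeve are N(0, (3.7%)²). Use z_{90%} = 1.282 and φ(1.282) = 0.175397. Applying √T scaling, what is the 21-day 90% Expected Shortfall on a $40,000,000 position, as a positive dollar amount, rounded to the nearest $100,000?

$11,900,000

σ_{21d} = 3.7% × √21 = 16.956%.
ES multiplier = φ(z)/(1−α) = 0.175397/0.1 = 1.754.
ES = 16.956% × 1.754 = 29.741%; on $40,000,000: $11,896,400.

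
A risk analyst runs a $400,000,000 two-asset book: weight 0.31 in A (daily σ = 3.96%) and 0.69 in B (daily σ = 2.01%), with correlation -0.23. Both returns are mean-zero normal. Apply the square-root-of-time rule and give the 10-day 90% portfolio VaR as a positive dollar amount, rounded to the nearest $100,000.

σ_p = √(0.31²·3.96² + 0.69²·2.01² + 2·-0.23·0.31·0.69·3.96·2.01) = 1.627%.
σ_{10d} = 1.627% × √10 = 5.145%.
z(90%) = 1.282.
VaR = 1.282 × 5.145% = 6.596%; on $400,000,000 that is $26,384,000.

$26,400,000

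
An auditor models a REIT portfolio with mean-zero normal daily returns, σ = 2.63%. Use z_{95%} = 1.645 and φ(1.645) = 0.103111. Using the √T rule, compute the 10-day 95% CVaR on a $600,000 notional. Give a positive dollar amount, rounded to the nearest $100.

$102,900

σ_{10d} = 2.63% × √10 = 8.317%.
ES multiplier = φ(z)/(1−α) = 0.103111/0.05 = 2.062.
ES = 8.317% × 2.062 = 17.150%; on $600,000: $102,900.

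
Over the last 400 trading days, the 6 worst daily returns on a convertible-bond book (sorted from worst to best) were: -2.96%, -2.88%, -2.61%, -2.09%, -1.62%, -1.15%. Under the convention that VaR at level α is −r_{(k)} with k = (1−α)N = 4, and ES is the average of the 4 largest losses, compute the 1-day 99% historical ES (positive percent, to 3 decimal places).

2.635%

The 4 worst returns sum to -10.54%.
ES = −(-10.54%) / 4 = 2.635%.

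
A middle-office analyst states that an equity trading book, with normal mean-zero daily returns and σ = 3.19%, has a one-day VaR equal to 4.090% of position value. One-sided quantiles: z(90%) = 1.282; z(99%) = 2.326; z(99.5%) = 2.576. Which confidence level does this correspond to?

90%

Implied z = VaR/σ = 4.090 / 3.19 = 1.282.
This matches z(90%) = 1.282.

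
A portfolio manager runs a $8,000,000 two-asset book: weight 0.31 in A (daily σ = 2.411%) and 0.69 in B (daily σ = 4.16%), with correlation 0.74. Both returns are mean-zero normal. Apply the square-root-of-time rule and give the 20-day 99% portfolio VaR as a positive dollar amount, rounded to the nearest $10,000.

$2,880,000

σ_p = √(0.31²·2.411² + 0.69²·4.16² + 2·0.74·0.31·0.69·2.411·4.16) = 3.460%.
σ_{20d} = 3.460% × √20 = 15.474%.
z(99%) = 2.326.
VaR = 2.326 × 15.474% = 35.993%; on $8,000,000 that is $2,879,440.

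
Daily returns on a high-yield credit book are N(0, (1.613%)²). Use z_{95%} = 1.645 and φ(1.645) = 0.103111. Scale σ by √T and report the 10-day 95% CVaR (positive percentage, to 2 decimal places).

10.52%

σ_{10d} = 1.613% × √10 = 5.101%.
ES multiplier = φ(z)/(1−α) = 0.103111/0.05 = 2.062.
ES = 5.101% × 2.062 = 10.518%.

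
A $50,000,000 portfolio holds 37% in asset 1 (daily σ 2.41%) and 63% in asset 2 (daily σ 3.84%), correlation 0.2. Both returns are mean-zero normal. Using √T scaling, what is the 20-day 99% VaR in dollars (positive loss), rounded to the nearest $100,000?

σ_p = √(0.37²·2.41² + 0.63²·3.84² + 2·0.2·0.37·0.63·2.41·3.84) = 2.741%.
σ_{20d} = 2.741% × √20 = 12.258%.
z(99%) = 2.326.
VaR = 2.326 × 12.258% = 28.512%; on $50,000,000 that is $14,256,000.

$14,300,000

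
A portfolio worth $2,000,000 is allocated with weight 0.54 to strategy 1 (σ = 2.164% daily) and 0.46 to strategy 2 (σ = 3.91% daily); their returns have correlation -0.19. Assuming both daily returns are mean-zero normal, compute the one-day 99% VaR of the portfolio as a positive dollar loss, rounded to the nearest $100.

σ_p² = 0.54²·2.164² + 0.46²·3.91² + 2·-0.19·0.54·0.46·2.164·3.91 = 3.8018 (%²).
σ_p = √3.8018 = 1.950%.
At 99%, z = 2.326.
VaR = 2.326 × 1.950% = 4.536%; on $2,000,000 that is $90,720.

$90,700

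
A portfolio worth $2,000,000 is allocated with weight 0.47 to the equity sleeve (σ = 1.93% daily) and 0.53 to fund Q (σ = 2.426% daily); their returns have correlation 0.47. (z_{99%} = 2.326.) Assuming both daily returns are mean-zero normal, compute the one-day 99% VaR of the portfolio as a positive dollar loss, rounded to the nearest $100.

$87,900

σ_p² = 0.47²·1.93² + 0.53²·2.426² + 2·0.47·0.47·0.53·1.93·2.426 = 3.5724 (%²).
σ_p = √3.5724 = 1.890%.
VaR = 2.326 × 1.890% = 4.396%; on $2,000,000 that is $87,920.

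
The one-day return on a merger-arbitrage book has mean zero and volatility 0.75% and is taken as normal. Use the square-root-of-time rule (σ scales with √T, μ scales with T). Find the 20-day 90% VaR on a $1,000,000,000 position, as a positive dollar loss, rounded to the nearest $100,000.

At 90%, z = 1.282.
σ_{20d} = 0.75% × √20 = 3.354%.
VaR = 1.282 × 3.354% = 4.300%.
On $1,000,000,000: 0.04300 × $1,000,000,000 = $43,000,000.

$43,000,000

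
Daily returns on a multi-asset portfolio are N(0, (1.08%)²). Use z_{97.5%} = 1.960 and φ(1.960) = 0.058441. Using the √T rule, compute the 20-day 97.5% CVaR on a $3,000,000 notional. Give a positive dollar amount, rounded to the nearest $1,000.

$339,000

σ_{20d} = 1.08% × √20 = 4.830%.
ES multiplier = φ(z)/(1−α) = 0.058441/0.025 = 2.338.
ES = 4.830% × 2.338 = 11.293%; on $3,000,000: $338,790.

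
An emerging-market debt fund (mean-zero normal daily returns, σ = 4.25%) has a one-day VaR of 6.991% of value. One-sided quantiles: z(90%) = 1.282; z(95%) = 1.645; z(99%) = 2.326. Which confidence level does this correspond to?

95%

Implied z = VaR/σ = 6.991 / 4.25 = 1.645.
This matches z(95%) = 1.645.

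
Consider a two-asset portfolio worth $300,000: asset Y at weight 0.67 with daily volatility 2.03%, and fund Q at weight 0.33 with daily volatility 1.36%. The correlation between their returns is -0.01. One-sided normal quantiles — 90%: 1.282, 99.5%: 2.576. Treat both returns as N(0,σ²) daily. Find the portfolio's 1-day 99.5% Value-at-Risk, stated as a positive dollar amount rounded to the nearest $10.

σ_p² = 0.67²·2.03² + 0.33²·1.36² + 2·-0.01·0.67·0.33·2.03·1.36 = 2.0391 (%²).
σ_p = √2.0391 = 1.428%.
VaR = 2.576 × 1.428% = 3.679%; on $300,000 that is $11,037.

$11,040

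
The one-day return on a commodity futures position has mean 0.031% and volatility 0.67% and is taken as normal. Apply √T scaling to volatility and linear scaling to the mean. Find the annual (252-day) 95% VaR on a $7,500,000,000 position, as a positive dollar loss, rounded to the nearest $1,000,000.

At 95%, z = 1.645.
σ_{252d} = 0.67% × √252 = 10.636%; μ_{252d} = 252 × 0.031% = 7.812%.
VaR = −(7.812%) + 1.645 × 10.636% = 9.684%.
On $7,500,000,000: 0.09684 × $7,500,000,000 = $726,300,000.

$726,000,000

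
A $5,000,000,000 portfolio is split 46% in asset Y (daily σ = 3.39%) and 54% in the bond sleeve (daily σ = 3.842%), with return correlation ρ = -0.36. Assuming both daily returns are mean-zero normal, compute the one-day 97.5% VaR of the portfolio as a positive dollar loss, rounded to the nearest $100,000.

σ_p² = 0.46²·3.39² + 0.54²·3.842² + 2·-0.36·0.46·0.54·3.39·3.842 = 4.4066 (%²).
σ_p = √4.4066 = 2.099%.
At 97.5%, z = 1.960.
VaR = 1.960 × 2.099% = 4.114%; on $5,000,000,000 that is $205,700,000.

$205,700,000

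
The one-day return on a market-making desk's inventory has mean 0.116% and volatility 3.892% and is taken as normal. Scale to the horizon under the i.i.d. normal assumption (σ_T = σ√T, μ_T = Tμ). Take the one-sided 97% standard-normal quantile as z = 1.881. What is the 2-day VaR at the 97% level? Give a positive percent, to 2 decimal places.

σ_{2d} = 3.892% × √2 = 5.504%; μ_{2d} = 2 × 0.116% = 0.232%.
VaR = −(0.232%) + 1.881 × 5.504% = 10.121%.

10.12%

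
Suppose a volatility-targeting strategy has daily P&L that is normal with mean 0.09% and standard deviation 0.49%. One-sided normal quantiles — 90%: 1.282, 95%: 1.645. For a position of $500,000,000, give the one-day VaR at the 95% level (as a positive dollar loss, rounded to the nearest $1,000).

$3,580,000

VaR = −μ + z·σ = −(0.09%) + 1.645 × 0.49% = 0.716%.
On $500,000,000: 0.00716 × $500,000,000 = $3,580,000.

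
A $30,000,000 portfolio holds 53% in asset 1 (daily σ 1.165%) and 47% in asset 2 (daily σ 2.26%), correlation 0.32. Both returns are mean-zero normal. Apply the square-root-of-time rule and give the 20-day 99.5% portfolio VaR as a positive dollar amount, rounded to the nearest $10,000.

$4,800,000

σ_p = √(0.53²·1.165² + 0.47²·2.26² + 2·0.32·0.53·0.47·1.165·2.26) = 1.389%.
σ_{20d} = 1.389% × √20 = 6.212%.
z(99.5%) = 2.576.
VaR = 2.576 × 6.212% = 16.002%; on $30,000,000 that is $4,800,600.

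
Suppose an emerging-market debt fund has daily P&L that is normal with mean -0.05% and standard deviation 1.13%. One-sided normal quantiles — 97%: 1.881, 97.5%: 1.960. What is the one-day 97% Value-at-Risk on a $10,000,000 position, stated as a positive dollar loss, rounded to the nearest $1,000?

$218,000

VaR = −μ + z·σ = −(-0.05%) + 1.881 × 1.13% = 2.176%.
On $10,000,000: 0.02176 × $10,000,000 = $217,600.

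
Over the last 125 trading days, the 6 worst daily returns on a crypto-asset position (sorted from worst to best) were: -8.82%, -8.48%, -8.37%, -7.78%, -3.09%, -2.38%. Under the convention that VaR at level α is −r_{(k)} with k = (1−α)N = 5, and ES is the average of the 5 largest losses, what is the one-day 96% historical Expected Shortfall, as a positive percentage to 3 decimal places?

The 5 worst returns sum to -36.54%.
ES = −(-36.54%) / 5 = 7.308%.

7.308%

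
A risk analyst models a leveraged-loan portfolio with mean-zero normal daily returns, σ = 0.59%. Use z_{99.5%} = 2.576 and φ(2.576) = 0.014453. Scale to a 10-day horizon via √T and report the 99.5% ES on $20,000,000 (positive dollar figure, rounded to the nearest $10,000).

$1,080,000

σ_{10d} = 0.59% × √10 = 1.866%.
ES multiplier = φ(z)/(1−α) = 0.014453/0.005 = 2.891.
ES = 1.866% × 2.891 = 5.395%; on $20,000,000: $1,079,000.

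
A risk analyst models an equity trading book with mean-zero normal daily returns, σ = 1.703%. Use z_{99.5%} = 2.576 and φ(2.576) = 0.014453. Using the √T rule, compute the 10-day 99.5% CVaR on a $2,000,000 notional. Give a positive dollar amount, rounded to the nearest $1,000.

$311,000

σ_{10d} = 1.703% × √10 = 5.385%.
ES multiplier = φ(z)/(1−α) = 0.014453/0.005 = 2.891.
ES = 5.385% × 2.891 = 15.568%; on $2,000,000: $311,360.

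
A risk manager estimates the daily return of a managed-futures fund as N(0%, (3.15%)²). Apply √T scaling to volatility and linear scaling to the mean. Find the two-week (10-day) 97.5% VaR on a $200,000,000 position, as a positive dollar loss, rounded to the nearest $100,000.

$39,000,000

At 97.5%, z = 1.960.
σ_{10d} = 3.15% × √10 = 9.961%.
VaR = 1.960 × 9.961% = 19.524%.
On $200,000,000: 0.19524 × $200,000,000 = $39,048,000.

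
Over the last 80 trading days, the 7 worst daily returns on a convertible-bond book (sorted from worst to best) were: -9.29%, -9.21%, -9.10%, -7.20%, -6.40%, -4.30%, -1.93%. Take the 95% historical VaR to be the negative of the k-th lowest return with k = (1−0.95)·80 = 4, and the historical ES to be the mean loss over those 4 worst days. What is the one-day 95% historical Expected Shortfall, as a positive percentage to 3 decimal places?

The 4 worst returns sum to -34.80%.
ES = −(-34.80%) / 4 = 8.7% ≈ 8.700%.

8.700%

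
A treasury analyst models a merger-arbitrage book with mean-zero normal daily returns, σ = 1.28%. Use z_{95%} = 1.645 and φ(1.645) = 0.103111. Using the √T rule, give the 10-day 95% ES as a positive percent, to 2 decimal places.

8.35%

σ_{10d} = 1.28% × √10 = 4.048%.
ES multiplier = φ(z)/(1−α) = 0.103111/0.05 = 2.062.
ES = 4.048% × 2.062 = 8.347%.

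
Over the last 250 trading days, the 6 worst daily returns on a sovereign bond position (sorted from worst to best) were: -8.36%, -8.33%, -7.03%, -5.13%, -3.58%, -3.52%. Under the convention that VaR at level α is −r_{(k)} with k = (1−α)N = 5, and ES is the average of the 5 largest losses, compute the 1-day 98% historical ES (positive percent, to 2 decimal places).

The 5 worst returns sum to -32.43%.
ES = −(-32.43%) / 5 = 6.486% ≈ 6.49%.

6.49%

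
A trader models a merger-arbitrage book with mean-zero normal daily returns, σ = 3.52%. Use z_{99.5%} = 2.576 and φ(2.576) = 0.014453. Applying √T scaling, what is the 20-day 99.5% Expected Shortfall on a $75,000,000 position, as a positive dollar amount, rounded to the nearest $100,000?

$34,100,000

σ_{20d} = 3.52% × √20 = 15.742%.
ES multiplier = φ(z)/(1−α) = 0.014453/0.005 = 2.891.
ES = 15.742% × 2.891 = 45.510%; on $75,000,000: $34,132,500.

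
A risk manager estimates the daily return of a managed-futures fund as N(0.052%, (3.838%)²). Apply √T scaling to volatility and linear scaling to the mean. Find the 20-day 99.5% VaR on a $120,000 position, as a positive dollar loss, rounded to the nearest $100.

$51,800

At 99.5%, z = 2.576.
σ_{20d} = 3.838% × √20 = 17.164%; μ_{20d} = 20 × 0.052% = 1.040%.
VaR = −(1.040%) + 2.576 × 17.164% = 43.174%.
On $120,000: 0.43174 × $120,000 = $51,809.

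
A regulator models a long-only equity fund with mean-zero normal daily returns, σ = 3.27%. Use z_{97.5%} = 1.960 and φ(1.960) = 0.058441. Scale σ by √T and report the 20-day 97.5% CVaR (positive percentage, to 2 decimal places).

34.19%

σ_{20d} = 3.27% × √20 = 14.624%.
ES multiplier = φ(z)/(1−α) = 0.058441/0.025 = 2.338.
ES = 14.624% × 2.338 = 34.191%.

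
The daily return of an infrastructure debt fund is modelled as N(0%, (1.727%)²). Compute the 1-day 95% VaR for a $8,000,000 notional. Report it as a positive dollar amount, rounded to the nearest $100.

At 95% one-sided, z = 1.645.
VaR = z·σ = 1.645 × 1.727% = 2.841%.
On $8,000,000: 0.02841 × $8,000,000 = $227,280.

$227,300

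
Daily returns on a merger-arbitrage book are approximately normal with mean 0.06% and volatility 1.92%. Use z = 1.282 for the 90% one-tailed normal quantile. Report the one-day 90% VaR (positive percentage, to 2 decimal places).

VaR = −μ + z·σ = −(0.06%) + 1.282 × 1.92% = 2.401%.

2.40%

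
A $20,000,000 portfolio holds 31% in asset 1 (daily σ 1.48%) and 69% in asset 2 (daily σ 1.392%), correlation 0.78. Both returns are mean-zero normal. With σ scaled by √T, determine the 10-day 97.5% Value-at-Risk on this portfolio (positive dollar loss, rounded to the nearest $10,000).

σ_p = √(0.31²·1.48² + 0.69²·1.392² + 2·0.78·0.31·0.69·1.48·1.392) = 1.349%.
σ_{10d} = 1.349% × √10 = 4.266%.
z(97.5%) = 1.960.
VaR = 1.960 × 4.266% = 8.361%; on $20,000,000 that is $1,672,200.

$1,670,000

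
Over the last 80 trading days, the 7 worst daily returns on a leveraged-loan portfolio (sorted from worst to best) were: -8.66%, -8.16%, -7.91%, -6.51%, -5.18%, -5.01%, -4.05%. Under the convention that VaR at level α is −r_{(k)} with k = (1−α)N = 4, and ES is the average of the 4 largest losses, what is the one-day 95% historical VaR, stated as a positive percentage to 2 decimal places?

6.51%

k = 4; the 4th lowest return is -6.51%, so VaR = 6.51%.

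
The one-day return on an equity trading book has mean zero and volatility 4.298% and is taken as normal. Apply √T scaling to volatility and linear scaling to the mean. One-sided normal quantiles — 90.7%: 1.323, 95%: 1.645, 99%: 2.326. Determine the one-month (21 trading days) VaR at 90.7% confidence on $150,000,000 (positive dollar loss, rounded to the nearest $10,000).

$39,090,000

σ_{21d} = 4.298% × √21 = 19.696%.
VaR = 1.323 × 19.696% = 26.058%.
On $150,000,000: 0.26058 × $150,000,000 = $39,087,000.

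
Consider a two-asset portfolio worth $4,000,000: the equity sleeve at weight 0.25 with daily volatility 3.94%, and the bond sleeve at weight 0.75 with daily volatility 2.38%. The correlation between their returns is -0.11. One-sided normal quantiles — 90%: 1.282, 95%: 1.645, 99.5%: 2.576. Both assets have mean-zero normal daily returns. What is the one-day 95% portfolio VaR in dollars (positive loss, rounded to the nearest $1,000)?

$128,000

σ_p² = 0.25²·3.94² + 0.75²·2.38² + 2·-0.11·0.25·0.75·3.94·2.38 = 3.7696 (%²).
σ_p = √3.7696 = 1.942%.
VaR = 1.645 × 1.942% = 3.195%; on $4,000,000 that is $127,800.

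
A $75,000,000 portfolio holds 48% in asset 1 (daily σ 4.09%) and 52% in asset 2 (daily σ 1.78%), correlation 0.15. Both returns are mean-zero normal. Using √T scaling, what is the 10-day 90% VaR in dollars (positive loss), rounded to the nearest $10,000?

σ_p = √(0.48²·4.09² + 0.52²·1.78² + 2·0.15·0.48·0.52·4.09·1.78) = 2.293%.
σ_{10d} = 2.293% × √10 = 7.251%.
z(90%) = 1.282.
VaR = 1.282 × 7.251% = 9.296%; on $75,000,000 that is $6,972,000.

$6,970,000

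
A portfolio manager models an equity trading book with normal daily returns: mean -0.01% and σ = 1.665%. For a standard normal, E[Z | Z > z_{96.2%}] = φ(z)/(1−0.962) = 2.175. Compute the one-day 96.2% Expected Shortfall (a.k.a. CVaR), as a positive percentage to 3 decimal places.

ES = −(-0.01%) + 1.665% × 2.175 = 3.631%.

3.631%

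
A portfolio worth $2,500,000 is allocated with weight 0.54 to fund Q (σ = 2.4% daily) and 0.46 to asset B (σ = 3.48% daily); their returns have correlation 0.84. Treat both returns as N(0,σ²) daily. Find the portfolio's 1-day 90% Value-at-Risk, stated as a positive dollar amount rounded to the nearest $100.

σ_p² = 0.54²·2.4² + 0.46²·3.48² + 2·0.84·0.54·0.46·2.4·3.48 = 7.7276 (%²).
σ_p = √7.7276 = 2.780%.
At 90%, z = 1.282.
VaR = 1.282 × 2.780% = 3.564%; on $2,500,000 that is $89,100.

$89,100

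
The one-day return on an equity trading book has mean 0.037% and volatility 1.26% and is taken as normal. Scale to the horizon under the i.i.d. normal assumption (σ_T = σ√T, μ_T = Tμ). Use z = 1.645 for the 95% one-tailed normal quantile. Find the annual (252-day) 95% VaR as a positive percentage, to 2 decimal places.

23.58%

σ_{252d} = 1.26% × √252 = 20.002%; μ_{252d} = 252 × 0.037% = 9.324%.
VaR = −(9.324%) + 1.645 × 20.002% = 23.579%.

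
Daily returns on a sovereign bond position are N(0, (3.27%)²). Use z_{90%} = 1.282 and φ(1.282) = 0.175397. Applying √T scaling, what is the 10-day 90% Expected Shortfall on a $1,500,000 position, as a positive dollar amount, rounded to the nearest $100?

σ_{10d} = 3.27% × √10 = 10.341%.
ES multiplier = φ(z)/(1−α) = 0.175397/0.1 = 1.754.
ES = 10.341% × 1.754 = 18.138%; on $1,500,000: $272,070.

$272,100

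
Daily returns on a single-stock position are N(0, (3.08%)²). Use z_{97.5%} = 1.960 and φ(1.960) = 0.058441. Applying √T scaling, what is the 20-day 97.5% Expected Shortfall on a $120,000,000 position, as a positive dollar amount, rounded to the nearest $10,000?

σ_{20d} = 3.08% × √20 = 13.774%.
ES multiplier = φ(z)/(1−α) = 0.058441/0.025 = 2.338.
ES = 13.774% × 2.338 = 32.204%; on $120,000,000: $38,644,800.

$38,640,000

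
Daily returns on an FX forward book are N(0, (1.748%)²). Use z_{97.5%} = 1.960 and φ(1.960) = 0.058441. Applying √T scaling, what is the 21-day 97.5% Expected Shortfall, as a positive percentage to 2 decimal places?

18.73%

σ_{21d} = 1.748% × √21 = 8.010%.
ES multiplier = φ(z)/(1−α) = 0.058441/0.025 = 2.338.
ES = 8.010% × 2.338 = 18.727%.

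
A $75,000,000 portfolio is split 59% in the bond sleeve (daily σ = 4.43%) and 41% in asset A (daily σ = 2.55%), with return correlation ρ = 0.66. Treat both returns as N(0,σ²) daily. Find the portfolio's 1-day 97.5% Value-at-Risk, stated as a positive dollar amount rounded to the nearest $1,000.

σ_p² = 0.59²·4.43² + 0.41²·2.55² + 2·0.66·0.59·0.41·4.43·2.55 = 11.5316 (%²).
σ_p = √11.5316 = 3.396%.
At 97.5%, z = 1.960.
VaR = 1.960 × 3.396% = 6.656%; on $75,000,000 that is $4,992,000.

$4,992,000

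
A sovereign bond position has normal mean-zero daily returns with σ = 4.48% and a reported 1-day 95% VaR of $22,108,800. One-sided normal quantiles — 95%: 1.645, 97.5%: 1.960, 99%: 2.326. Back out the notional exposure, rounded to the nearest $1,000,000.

VaR as a fraction of value: z·σ = 1.645 × 4.48% = 7.3696%.
Position = $22,108,800 / 0.073696 = $300,000,000.

$300,000,000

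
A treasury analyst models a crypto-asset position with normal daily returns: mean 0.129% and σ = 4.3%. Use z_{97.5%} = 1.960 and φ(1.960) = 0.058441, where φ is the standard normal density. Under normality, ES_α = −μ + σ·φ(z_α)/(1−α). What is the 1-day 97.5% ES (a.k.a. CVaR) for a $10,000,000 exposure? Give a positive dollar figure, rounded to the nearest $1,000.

$992,000

Tail multiplier: φ(z)/(1−α) = 0.058441 / 0.025 = 2.338.
ES = −(0.129%) + 4.3% × 2.338 = 9.924%.
On $10,000,000: 0.09924 × $10,000,000 = $992,400.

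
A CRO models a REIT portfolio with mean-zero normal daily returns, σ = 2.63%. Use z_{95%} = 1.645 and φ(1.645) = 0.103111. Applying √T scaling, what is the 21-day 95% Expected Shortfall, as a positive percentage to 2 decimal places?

σ_{21d} = 2.63% × √21 = 12.052%.
ES multiplier = φ(z)/(1−α) = 0.103111/0.05 = 2.062.
ES = 12.052% × 2.062 = 24.851%.

24.85%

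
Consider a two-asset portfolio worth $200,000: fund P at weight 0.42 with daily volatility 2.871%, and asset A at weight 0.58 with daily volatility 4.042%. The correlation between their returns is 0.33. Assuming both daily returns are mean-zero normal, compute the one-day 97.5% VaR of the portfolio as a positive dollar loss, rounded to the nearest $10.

σ_p² = 0.42²·2.871² + 0.58²·4.042² + 2·0.33·0.42·0.58·2.871·4.042 = 8.8158 (%²).
σ_p = √8.8158 = 2.969%.
At 97.5%, z = 1.960.
VaR = 1.960 × 2.969% = 5.819%; on $200,000 that is $11,638.

$11,640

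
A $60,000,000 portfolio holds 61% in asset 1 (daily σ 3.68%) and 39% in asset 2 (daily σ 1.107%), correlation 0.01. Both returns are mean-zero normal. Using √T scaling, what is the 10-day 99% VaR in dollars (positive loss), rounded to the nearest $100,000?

σ_p = √(0.61²·3.68² + 0.39²·1.107² + 2·0.01·0.61·0.39·3.68·1.107) = 2.290%.
σ_{10d} = 2.290% × √10 = 7.242%.
z(99%) = 2.326.
VaR = 2.326 × 7.242% = 16.845%; on $60,000,000 that is $10,107,000.

$10,100,000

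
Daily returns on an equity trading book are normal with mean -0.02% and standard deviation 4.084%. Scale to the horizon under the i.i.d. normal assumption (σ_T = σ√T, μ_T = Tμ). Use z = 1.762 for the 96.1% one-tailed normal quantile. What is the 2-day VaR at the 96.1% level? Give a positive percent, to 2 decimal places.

σ_{2d} = 4.084% × √2 = 5.776%; μ_{2d} = 2 × -0.02% = -0.040%.
VaR = −(-0.040%) + 1.762 × 5.776% = 10.217%.

10.22%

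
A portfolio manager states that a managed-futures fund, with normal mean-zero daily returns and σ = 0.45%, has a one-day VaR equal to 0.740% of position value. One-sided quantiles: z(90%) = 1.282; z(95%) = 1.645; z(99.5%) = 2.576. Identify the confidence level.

Implied z = VaR/σ = 0.740 / 0.45 = 1.644.
This matches z(95%) = 1.645.

95%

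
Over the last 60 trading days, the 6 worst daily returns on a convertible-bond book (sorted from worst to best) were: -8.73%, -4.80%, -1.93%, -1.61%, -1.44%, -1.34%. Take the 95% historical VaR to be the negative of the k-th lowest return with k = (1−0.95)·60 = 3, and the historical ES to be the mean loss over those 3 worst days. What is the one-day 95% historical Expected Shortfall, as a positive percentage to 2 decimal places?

5.15%

The 3 worst returns sum to -15.46%.
ES = −(-15.46%) / 3 = 5.1533…% ≈ 5.15%.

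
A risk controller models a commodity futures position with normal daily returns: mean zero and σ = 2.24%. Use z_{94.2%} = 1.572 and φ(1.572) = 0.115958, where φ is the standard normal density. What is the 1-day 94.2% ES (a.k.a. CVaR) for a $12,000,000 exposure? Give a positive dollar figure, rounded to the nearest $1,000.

$537,000

Tail multiplier: φ(z)/(1−α) = 0.115958 / 0.058 = 1.999.
ES = 2.24% × 1.999 = 4.478%.
On $12,000,000: 0.04478 × $12,000,000 = $537,360.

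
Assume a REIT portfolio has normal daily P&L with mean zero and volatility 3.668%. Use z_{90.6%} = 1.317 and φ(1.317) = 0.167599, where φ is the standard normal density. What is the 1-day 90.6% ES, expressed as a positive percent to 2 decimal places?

Tail multiplier: φ(z)/(1−α) = 0.167599 / 0.094 = 1.783.
ES = 3.668% × 1.783 = 6.540%.

6.54%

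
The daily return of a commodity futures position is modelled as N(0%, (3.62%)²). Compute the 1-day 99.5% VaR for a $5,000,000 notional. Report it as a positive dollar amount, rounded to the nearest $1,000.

At 99.5% one-sided, z = 2.576.
VaR = z·σ = 2.576 × 3.62% = 9.325%.
On $5,000,000: 0.09325 × $5,000,000 = $466,250.

$466,000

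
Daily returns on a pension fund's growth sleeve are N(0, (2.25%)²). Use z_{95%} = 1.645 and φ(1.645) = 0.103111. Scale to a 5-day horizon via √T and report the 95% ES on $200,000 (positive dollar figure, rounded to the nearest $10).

σ_{5d} = 2.25% × √5 = 5.031%.
ES multiplier = φ(z)/(1−α) = 0.103111/0.05 = 2.062.
ES = 5.031% × 2.062 = 10.374%; on $200,000: $20,748.

$20,750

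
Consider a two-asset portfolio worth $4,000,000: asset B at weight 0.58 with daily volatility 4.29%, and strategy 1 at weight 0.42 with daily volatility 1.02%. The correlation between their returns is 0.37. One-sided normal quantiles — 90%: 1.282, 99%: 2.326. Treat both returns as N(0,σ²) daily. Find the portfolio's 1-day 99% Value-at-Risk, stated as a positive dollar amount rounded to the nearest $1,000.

σ_p² = 0.58²·4.29² + 0.42²·1.02² + 2·0.37·0.58·0.42·4.29·1.02 = 7.1635 (%²).
σ_p = √7.1635 = 2.676%.
VaR = 2.326 × 2.676% = 6.224%; on $4,000,000 that is $248,960.

$249,000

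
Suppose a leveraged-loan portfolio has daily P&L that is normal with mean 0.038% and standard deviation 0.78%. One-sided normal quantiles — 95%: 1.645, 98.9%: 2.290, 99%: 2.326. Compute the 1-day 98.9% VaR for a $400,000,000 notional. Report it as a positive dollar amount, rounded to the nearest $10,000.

VaR = −μ + z·σ = −(0.038%) + 2.290 × 0.78% = 1.748%.
On $400,000,000: 0.01748 × $400,000,000 = $6,992,000.

$6,990,000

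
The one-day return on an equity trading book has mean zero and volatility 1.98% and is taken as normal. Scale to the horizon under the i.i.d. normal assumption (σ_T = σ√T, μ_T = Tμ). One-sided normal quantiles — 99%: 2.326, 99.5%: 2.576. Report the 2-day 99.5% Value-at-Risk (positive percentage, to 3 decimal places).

σ_{2d} = 1.98% × √2 = 2.800%.
VaR = 2.576 × 2.800% = 7.213%.

7.213%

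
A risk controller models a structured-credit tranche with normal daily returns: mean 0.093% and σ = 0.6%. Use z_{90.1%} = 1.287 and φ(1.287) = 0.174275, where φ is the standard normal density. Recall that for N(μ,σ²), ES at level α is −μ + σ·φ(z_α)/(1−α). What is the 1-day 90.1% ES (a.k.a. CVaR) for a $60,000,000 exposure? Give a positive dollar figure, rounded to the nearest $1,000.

$578,000

Tail multiplier: φ(z)/(1−α) = 0.174275 / 0.099 = 1.760.
ES = −(0.093%) + 0.6% × 1.760 = 0.963%.
On $60,000,000: 0.00963 × $60,000,000 = $577,800.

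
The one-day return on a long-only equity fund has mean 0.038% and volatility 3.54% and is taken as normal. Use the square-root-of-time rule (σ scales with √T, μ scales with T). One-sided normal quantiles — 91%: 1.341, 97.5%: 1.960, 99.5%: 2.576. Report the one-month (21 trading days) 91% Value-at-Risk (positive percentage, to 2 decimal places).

σ_{21d} = 3.54% × √21 = 16.222%; μ_{21d} = 21 × 0.038% = 0.798%.
VaR = −(0.798%) + 1.341 × 16.222% = 20.956%.

20.96%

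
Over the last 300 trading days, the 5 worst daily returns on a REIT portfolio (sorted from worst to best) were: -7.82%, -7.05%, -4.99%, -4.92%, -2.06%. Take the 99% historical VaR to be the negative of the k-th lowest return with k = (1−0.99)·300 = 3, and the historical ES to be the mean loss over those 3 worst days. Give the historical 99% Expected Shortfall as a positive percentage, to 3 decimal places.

6.620%

The 3 worst returns sum to -19.86%.
ES = −(-19.86%) / 3 = 6.62% ≈ 6.620%.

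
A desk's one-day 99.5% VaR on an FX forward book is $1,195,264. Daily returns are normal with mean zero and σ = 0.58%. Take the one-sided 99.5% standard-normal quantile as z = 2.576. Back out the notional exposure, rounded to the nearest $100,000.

$80,000,000

VaR as a fraction of value: z·σ = 2.576 × 0.58% = 1.49408%.
Position = $1,195,264 / 0.0149408 = $80,000,000.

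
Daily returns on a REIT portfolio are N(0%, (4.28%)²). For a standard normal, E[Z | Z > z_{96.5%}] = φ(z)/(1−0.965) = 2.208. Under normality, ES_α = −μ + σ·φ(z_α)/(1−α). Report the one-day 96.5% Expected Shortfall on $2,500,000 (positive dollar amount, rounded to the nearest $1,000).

$236,000

ES = 4.28% × 2.208 = 9.450%.
On $2,500,000: 0.09450 × $2,500,000 = $236,250.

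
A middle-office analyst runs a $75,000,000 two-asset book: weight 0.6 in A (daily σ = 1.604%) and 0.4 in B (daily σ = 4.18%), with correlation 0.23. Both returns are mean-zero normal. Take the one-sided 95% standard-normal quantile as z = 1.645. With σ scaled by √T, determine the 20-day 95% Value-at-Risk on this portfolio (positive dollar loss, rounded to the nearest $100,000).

$11,700,000

σ_p = √(0.6²·1.604² + 0.4²·4.18² + 2·0.23·0.6·0.4·1.604·4.18) = 2.112%.
σ_{20d} = 2.112% × √20 = 9.445%.
VaR = 1.645 × 9.445% = 15.537%; on $75,000,000 that is $11,652,750.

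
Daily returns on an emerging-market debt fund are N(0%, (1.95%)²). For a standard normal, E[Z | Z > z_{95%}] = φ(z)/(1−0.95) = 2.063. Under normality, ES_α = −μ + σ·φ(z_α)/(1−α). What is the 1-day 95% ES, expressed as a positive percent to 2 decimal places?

4.02%

ES = 1.95% × 2.063 = 4.023%.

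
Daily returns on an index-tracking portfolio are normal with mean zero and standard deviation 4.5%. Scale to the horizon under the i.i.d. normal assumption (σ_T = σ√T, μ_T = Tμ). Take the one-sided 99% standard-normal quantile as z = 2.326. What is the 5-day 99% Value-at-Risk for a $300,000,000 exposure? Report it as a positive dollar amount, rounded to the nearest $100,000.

σ_{5d} = 4.5% × √5 = 10.062%.
VaR = 2.326 × 10.062% = 23.404%.
On $300,000,000: 0.23404 × $300,000,000 = $70,212,000.

$70,200,000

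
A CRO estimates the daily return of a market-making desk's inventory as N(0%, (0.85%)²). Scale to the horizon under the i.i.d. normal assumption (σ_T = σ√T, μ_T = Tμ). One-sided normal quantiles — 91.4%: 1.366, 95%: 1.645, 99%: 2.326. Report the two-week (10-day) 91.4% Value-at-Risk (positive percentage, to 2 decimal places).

3.67%

σ_{10d} = 0.85% × √10 = 2.688%.
VaR = 1.366 × 2.688% = 3.672%.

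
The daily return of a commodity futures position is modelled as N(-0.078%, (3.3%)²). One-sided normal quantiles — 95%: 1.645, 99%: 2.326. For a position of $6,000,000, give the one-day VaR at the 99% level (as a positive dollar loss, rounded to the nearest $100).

VaR = −μ + z·σ = −(-0.078%) + 2.326 × 3.3% = 7.754%.
On $6,000,000: 0.07754 × $6,000,000 = $465,240.

$465,200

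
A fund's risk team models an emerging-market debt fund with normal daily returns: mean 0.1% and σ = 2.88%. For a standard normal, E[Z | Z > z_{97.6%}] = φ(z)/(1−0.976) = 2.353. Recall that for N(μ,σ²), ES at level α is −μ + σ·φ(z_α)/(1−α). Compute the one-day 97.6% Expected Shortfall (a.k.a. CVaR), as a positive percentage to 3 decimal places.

ES = −(0.1%) + 2.88% × 2.353 = 6.677%.

6.677%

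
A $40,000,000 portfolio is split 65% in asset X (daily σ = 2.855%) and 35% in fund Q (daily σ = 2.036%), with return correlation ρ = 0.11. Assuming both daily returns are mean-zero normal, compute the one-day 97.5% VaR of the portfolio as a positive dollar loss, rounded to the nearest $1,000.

$1,615,000

σ_p² = 0.65²·2.855² + 0.35²·2.036² + 2·0.11·0.65·0.35·2.855·2.036 = 4.2425 (%²).
σ_p = √4.2425 = 2.060%.
At 97.5%, z = 1.960.
VaR = 1.960 × 2.060% = 4.038%; on $40,000,000 that is $1,615,200.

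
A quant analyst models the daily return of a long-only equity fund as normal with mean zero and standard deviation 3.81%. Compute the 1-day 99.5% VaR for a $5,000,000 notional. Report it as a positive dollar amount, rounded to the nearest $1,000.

At 99.5% one-sided, z = 2.576.
VaR = z·σ = 2.576 × 3.81% = 9.815%.
On $5,000,000: 0.09815 × $5,000,000 = $490,750.

$491,000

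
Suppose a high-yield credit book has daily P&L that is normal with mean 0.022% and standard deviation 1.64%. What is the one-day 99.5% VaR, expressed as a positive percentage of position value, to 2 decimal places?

At 99.5% one-sided, z = 2.576.
VaR = −μ + z·σ = −(0.022%) + 2.576 × 1.64% = 4.203%.

4.20%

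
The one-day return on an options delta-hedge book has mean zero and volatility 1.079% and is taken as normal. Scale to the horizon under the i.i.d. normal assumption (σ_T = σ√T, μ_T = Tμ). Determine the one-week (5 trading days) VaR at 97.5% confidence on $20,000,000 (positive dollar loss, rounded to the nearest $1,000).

At 97.5%, z = 1.960.
σ_{5d} = 1.079% × √5 = 2.413%.
VaR = 1.960 × 2.413% = 4.729%.
On $20,000,000: 0.04729 × $20,000,000 = $945,800.

$946,000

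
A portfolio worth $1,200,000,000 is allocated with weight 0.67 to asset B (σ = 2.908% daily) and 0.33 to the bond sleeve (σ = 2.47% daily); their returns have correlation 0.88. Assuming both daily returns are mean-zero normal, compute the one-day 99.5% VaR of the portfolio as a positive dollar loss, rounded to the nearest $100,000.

$83,300,000

σ_p² = 0.67²·2.908² + 0.33²·2.47² + 2·0.88·0.67·0.33·2.908·2.47 = 7.2556 (%²).
σ_p = √7.2556 = 2.694%.
At 99.5%, z = 2.576.
VaR = 2.576 × 2.694% = 6.940%; on $1,200,000,000 that is $83,280,000.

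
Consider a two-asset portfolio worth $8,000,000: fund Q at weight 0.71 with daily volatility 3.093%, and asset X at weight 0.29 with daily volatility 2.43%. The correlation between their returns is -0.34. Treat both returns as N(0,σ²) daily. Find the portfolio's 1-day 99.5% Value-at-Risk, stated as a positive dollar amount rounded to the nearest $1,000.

σ_p² = 0.71²·3.093² + 0.29²·2.43² + 2·-0.34·0.71·0.29·3.093·2.43 = 4.2668 (%²).
σ_p = √4.2668 = 2.066%.
At 99.5%, z = 2.576.
VaR = 2.576 × 2.066% = 5.322%; on $8,000,000 that is $425,760.

$426,000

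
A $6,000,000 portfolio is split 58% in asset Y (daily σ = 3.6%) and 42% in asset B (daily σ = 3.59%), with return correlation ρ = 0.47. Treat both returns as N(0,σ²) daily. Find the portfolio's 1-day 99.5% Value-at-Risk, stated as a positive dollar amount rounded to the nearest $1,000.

$479,000

σ_p² = 0.58²·3.6² + 0.42²·3.59² + 2·0.47·0.58·0.42·3.6·3.59 = 9.5926 (%²).
σ_p = √9.5926 = 3.097%.
At 99.5%, z = 2.576.
VaR = 2.576 × 3.097% = 7.978%; on $6,000,000 that is $478,680.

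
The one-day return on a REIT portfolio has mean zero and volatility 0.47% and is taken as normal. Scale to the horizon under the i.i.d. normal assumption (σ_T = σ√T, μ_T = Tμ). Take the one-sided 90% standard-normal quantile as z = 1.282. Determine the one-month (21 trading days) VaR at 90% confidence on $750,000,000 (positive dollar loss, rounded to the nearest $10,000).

σ_{21d} = 0.47% × √21 = 2.154%.
VaR = 1.282 × 2.154% = 2.761%.
On $750,000,000: 0.02761 × $750,000,000 = $20,707,500.

$20,710,000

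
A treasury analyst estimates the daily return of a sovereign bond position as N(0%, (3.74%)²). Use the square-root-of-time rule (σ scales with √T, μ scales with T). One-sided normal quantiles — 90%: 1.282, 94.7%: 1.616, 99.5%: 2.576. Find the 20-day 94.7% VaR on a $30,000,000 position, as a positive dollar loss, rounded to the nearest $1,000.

σ_{20d} = 3.74% × √20 = 16.726%.
VaR = 1.616 × 16.726% = 27.029%.
On $30,000,000: 0.27029 × $30,000,000 = $8,108,700.

$8,109,000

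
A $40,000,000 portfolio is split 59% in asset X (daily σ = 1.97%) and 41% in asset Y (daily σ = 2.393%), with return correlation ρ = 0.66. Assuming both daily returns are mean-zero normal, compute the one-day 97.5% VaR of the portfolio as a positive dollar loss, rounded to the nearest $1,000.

σ_p² = 0.59²·1.97² + 0.41²·2.393² + 2·0.66·0.59·0.41·1.97·2.393 = 3.8188 (%²).
σ_p = √3.8188 = 1.954%.
At 97.5%, z = 1.960.
VaR = 1.960 × 1.954% = 3.830%; on $40,000,000 that is $1,532,000.

$1,532,000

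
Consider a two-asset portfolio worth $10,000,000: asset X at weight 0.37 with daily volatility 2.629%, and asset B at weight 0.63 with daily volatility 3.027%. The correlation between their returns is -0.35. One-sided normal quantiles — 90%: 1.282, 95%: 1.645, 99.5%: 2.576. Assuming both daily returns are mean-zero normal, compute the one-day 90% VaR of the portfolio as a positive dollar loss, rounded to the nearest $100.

$232,300

σ_p² = 0.37²·2.629² + 0.63²·3.027² + 2·-0.35·0.37·0.63·2.629·3.027 = 3.2844 (%²).
σ_p = √3.2844 = 1.812%.
VaR = 1.282 × 1.812% = 2.323%; on $10,000,000 that is $232,300.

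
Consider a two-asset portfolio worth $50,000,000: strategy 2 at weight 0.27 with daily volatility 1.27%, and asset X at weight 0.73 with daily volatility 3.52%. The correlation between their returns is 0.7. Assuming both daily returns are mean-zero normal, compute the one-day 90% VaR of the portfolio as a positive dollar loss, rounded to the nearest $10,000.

σ_p² = 0.27²·1.27² + 0.73²·3.52² + 2·0.7·0.27·0.73·1.27·3.52 = 7.9540 (%²).
σ_p = √7.9540 = 2.820%.
At 90%, z = 1.282.
VaR = 1.282 × 2.820% = 3.615%; on $50,000,000 that is $1,807,500.

$1,810,000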